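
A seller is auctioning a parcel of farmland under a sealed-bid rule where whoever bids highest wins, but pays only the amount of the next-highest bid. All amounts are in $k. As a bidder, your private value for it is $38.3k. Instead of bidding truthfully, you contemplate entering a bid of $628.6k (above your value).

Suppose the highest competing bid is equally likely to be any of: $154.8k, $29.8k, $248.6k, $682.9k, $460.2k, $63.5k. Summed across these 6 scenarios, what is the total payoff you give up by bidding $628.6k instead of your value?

$773.9k

The deviation costs you only when the competing bid falls strictly between $38.3k and $628.6k; elsewhere both bids give the same outcome.
$154.8k: truthful payoff $0k, deviation payoff −$116.5k → loss $116.5k.
$29.8k: outcomes coincide → loss $0k.
$248.6k: truthful payoff $0k, deviation payoff −$210.3k → loss $210.3k.
$682.9k: outcomes coincide → loss $0k.
$460.2k: truthful payoff $0k, deviation payoff −$421.9k → loss $421.9k.
$63.5k: truthful payoff $0k, deviation payoff −$25.2k → loss $25.2k.
Total loss = $116.5k + $210.3k + $421.9k + $25.2k = $773.9k.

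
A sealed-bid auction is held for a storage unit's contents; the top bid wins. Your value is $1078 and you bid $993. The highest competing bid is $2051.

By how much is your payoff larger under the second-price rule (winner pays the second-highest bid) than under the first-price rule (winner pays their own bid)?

$0

Your bid $993 is below $2051, so you lose under either rule.
Payoff is $0 in both cases; difference = $0.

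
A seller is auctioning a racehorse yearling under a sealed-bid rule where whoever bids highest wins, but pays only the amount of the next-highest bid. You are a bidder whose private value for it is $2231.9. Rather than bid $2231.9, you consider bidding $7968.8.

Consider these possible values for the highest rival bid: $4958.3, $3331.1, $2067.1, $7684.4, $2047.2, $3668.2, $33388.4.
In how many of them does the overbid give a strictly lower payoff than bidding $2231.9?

The deviation hurts exactly when the highest competing bid lies strictly between $2231.9 and $7968.8 — overbidding then wins at a price above your value.
$4958.3: inside the interval → strictly worse (loss $2726.4).
$3331.1: inside the interval → strictly worse (loss $1099.2).
$2067.1: below both → same outcome either way.
$7684.4: inside the interval → strictly worse (loss $5452.5).
$2047.2: below both → same outcome either way.
$3668.2: inside the interval → strictly worse (loss $1436.3).
$33388.4: above both → same outcome either way.
Count: 4.

4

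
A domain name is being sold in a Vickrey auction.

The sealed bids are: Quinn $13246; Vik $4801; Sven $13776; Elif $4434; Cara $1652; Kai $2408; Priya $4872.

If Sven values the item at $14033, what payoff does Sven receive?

Highest bid: Sven at $13776, so Sven wins.
Second-highest bid: Quinn at $13246 — that is the price the winner pays.
Sven's payoff = value − price = $14033 − $13246 = $787.

$787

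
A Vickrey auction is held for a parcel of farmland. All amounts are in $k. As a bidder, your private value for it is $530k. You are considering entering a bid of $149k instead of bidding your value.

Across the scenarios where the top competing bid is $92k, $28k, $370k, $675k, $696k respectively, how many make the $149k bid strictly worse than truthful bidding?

The deviation hurts exactly when the highest competing bid lies strictly between $149k and $530k — underbidding then forfeits a profitable win.
$92k: below both → same outcome either way.
$28k: below both → same outcome either way.
$370k: inside the interval → strictly worse (loss $160k).
$675k: above both → same outcome either way.
$696k: above both → same outcome either way.
Count: 1.

1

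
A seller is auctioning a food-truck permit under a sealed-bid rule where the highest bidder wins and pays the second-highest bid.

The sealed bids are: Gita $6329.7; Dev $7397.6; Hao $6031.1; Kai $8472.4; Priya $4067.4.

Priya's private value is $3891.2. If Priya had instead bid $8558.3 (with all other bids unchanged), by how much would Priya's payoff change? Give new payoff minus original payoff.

The highest bid among the other bidders is $8472.4; Priya's bid doesn't change that.
Original bid $4067.4: Priya is not highest (top rival bid is $8472.4); payoff $0.
Alternative bid $8558.3: Priya is highest, pays the top rival bid $8472.4; payoff $3891.2 − $8472.4 = −$4581.2.
Change in payoff = −$4581.2 − ($0) = −$4581.2.

−$4581.2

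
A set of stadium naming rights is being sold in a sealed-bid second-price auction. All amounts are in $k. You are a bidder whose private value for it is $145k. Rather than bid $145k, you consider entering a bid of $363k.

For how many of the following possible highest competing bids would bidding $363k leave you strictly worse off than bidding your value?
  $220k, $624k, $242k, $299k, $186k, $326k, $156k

The deviation hurts exactly when the highest competing bid lies strictly between $145k and $363k — overbidding then wins at a price above your value.
$220k: inside the interval → strictly worse (loss $75k).
$624k: above both → same outcome either way.
$242k: inside the interval → strictly worse (loss $97k).
$299k: inside the interval → strictly worse (loss $154k).
$186k: inside the interval → strictly worse (loss $41k).
$326k: inside the interval → strictly worse (loss $181k).
$156k: inside the interval → strictly worse (loss $11k).
Count: 6.

6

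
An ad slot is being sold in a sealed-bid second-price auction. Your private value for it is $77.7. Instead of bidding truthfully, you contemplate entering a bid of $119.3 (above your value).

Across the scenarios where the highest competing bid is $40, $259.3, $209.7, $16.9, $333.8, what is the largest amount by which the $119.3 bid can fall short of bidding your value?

$40: same outcome either way → loss $0.
$259.3: same outcome either way → loss $0.
$209.7: same outcome either way → loss $0.
$16.9: same outcome either way → loss $0.
$333.8: same outcome either way → loss $0.
Maximum loss: $0.

$0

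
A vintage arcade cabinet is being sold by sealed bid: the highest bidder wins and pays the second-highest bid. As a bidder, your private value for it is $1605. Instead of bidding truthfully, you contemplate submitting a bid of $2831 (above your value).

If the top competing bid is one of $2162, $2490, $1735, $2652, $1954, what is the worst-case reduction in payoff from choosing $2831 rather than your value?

$1047

$2162: truthful gives $0, deviation gives −$557 → loss $557.
$2490: truthful gives $0, deviation gives −$885 → loss $885.
$1735: truthful gives $0, deviation gives −$130 → loss $130.
$2652: truthful gives $0, deviation gives −$1047 → loss $1047.
$1954: truthful gives $0, deviation gives −$349 → loss $349.
Maximum loss: $1047.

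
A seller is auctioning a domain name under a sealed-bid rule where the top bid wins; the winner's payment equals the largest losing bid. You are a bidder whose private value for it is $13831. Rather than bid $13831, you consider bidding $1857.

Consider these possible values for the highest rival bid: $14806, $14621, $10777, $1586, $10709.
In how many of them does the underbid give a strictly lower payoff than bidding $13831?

2

The deviation hurts exactly when the highest competing bid lies strictly between $1857 and $13831 — underbidding then forfeits a profitable win.
$14806: above both → same outcome either way.
$14621: above both → same outcome either way.
$10777: inside the interval → strictly worse (loss $3054).
$1586: below both → same outcome either way.
$10709: inside the interval → strictly worse (loss $3122).
Count: 2.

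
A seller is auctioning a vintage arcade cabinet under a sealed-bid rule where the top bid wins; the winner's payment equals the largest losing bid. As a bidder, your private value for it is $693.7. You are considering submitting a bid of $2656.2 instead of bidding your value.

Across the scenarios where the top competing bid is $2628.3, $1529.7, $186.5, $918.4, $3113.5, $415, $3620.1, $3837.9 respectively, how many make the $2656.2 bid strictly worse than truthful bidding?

The deviation hurts exactly when the highest competing bid lies strictly between $693.7 and $2656.2 — overbidding then wins at a price above your value.
$2628.3: inside the interval → strictly worse (loss $1934.6).
$1529.7: inside the interval → strictly worse (loss $836).
$186.5: below both → same outcome either way.
$918.4: inside the interval → strictly worse (loss $224.7).
$3113.5: above both → same outcome either way.
$415: below both → same outcome either way.
$3620.1: above both → same outcome either way.
$3837.9: above both → same outcome either way.
Count: 3.

3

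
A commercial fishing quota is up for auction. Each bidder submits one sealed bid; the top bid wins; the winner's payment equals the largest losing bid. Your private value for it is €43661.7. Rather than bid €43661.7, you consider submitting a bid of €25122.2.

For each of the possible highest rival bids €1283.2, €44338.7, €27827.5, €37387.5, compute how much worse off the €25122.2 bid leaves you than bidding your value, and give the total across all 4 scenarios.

The deviation costs you only when the competing bid falls strictly between €25122.2 and €43661.7; elsewhere both bids give the same outcome.
€1283.2: outcomes coincide → loss €0.
€44338.7: outcomes coincide → loss €0.
€27827.5: truthful payoff €15834.2, deviation payoff €0 → loss €15834.2.
€37387.5: truthful payoff €6274.2, deviation payoff €0 → loss €6274.2.
Total loss = €15834.2 + €6274.2 = €22108.4.
In a second-price auction your bid sets only whether you win, not what you pay, so bidding your true value is weakly dominant.

€22108.4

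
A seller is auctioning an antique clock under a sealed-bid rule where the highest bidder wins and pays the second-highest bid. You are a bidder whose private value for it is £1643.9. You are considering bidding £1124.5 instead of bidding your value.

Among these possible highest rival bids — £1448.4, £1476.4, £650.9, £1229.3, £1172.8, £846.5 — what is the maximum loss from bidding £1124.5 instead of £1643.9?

£1448.4: truthful gives £195.5, deviation gives £0 → loss £195.5.
£1476.4: truthful gives £167.5, deviation gives £0 → loss £167.5.
£650.9: same outcome either way → loss £0.
£1229.3: truthful gives £414.6, deviation gives £0 → loss £414.6.
£1172.8: truthful gives £471.1, deviation gives £0 → loss £471.1.
£846.5: same outcome either way → loss £0.
Maximum loss: £471.1.

£471.1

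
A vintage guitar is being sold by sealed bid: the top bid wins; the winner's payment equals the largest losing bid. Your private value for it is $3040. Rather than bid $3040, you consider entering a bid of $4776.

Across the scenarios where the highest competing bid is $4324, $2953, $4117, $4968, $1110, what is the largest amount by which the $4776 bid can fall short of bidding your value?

$4324: truthful gives $0, deviation gives −$1284 → loss $1284.
$2953: same outcome either way → loss $0.
$4117: truthful gives $0, deviation gives −$1077 → loss $1077.
$4968: same outcome either way → loss $0.
$1110: same outcome either way → loss $0.
Maximum loss: $1284.

$1284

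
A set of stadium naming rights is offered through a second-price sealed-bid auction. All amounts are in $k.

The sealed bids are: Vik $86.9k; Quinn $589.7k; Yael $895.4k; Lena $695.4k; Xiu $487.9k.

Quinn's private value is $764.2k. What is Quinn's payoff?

Highest bid: Yael at $895.4k, so Yael wins.
Second-highest bid: Lena at $695.4k — that is the price the winner pays.
Quinn did not win, so Quinn pays nothing and receives nothing: payoff $0k.

$0k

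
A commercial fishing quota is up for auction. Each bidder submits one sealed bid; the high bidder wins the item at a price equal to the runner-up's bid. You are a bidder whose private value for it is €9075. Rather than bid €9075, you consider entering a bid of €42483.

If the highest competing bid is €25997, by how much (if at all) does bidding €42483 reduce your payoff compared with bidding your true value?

€16922

Bidding your value €9075: you lose (since €9075 < €25997). Payoff €0.
Bidding €42483: you win and pay €25997. Payoff €9075 − €25997 = −€16922.
The competing bid €25997 lies between your value and your inflated bid, so overbidding wins an item priced above your value.
Loss from deviating = €0 − (−€16922) = €16922.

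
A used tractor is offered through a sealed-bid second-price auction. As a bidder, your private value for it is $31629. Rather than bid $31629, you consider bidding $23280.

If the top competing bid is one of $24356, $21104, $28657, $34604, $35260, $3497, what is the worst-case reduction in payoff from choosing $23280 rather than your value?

$24356: truthful gives $7273, deviation gives $0 → loss $7273.
$21104: same outcome either way → loss $0.
$28657: truthful gives $2972, deviation gives $0 → loss $2972.
$34604: same outcome either way → loss $0.
$35260: same outcome either way → loss $0.
$3497: same outcome either way → loss $0.
Maximum loss: $7273.

$7273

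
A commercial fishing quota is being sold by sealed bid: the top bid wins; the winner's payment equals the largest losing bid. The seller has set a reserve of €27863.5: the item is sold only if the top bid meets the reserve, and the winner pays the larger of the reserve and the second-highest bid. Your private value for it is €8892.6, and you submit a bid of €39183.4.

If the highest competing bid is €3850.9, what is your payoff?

Your bid €39183.4 is the highest and exceeds the reserve.
Price = max(second-highest bid, reserve) = max(€3850.9, €27863.5) = €27863.5.
Payoff = €8892.6 − €27863.5 = −€18970.9.

−€18970.9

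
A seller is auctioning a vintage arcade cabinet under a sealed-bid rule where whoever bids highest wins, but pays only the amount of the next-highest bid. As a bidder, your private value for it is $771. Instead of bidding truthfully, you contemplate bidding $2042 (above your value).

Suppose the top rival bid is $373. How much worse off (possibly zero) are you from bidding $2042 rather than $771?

$0

Bidding your value $771: you win (since $771 > $373) and pay $373. Payoff $398.
Bidding $2042: you win and pay $373. Payoff $771 − $373 = $398.
Difference = $398 − $398 = $0; both bids lead to the same outcome because the competing bid is below both your value and your alternative bid.
Because the price is fixed by the runner-up's bid, deviating from your value can only change a good outcome into a bad one — never the reverse.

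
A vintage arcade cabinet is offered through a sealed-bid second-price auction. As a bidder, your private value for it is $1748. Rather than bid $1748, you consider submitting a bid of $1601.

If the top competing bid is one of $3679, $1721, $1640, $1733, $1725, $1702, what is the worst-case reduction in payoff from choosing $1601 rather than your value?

$108

$3679: same outcome either way → loss $0.
$1721: truthful gives $27, deviation gives $0 → loss $27.
$1640: truthful gives $108, deviation gives $0 → loss $108.
$1733: truthful gives $15, deviation gives $0 → loss $15.
$1725: truthful gives $23, deviation gives $0 → loss $23.
$1702: truthful gives $46, deviation gives $0 → loss $46.
Maximum loss: $108.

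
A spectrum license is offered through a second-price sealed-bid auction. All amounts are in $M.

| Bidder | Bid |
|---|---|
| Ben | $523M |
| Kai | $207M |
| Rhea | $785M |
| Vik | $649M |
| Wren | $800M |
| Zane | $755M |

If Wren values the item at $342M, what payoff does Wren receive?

Highest bid: Wren at $800M, so Wren wins.
Second-highest bid: Rhea at $785M — that is the price the winner pays.
Wren's payoff = value − price = $342M − $785M = −$443M.

−$443M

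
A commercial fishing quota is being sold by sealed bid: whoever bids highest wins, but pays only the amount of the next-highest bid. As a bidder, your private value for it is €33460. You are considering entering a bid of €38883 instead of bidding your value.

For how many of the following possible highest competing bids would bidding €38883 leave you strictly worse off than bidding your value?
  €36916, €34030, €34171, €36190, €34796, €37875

6

The deviation hurts exactly when the highest competing bid lies strictly between €33460 and €38883 — overbidding then wins at a price above your value.
€36916: inside the interval → strictly worse (loss €3456).
€34030: inside the interval → strictly worse (loss €570).
€34171: inside the interval → strictly worse (loss €711).
€36190: inside the interval → strictly worse (loss €2730).
€34796: inside the interval → strictly worse (loss €1336).
€37875: inside the interval → strictly worse (loss €4415).
Count: 6.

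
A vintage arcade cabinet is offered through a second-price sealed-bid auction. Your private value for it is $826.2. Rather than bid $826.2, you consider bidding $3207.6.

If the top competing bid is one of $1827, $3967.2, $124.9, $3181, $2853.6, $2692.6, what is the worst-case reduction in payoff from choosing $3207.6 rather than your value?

$2354.8

$1827: truthful gives $0, deviation gives −$1000.8 → loss $1000.8.
$3967.2: same outcome either way → loss $0.
$124.9: same outcome either way → loss $0.
$3181: truthful gives $0, deviation gives −$2354.8 → loss $2354.8.
$2853.6: truthful gives $0, deviation gives −$2027.4 → loss $2027.4.
$2692.6: truthful gives $0, deviation gives −$1866.4 → loss $1866.4.
Maximum loss: $2354.8.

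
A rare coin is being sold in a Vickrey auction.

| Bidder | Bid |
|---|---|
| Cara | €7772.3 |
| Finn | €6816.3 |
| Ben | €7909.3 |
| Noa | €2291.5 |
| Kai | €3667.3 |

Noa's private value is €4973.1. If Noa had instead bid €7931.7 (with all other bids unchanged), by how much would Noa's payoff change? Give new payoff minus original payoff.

−€2936.2

The highest bid among the other bidders is €7909.3; Noa's bid doesn't change that.
Original bid €2291.5: Noa is not highest (top rival bid is €7909.3); payoff €0.
Alternative bid €7931.7: Noa is highest, pays the top rival bid €7909.3; payoff €4973.1 − €7909.3 = −€2936.2.
Change in payoff = −€2936.2 − (€0) = −€2936.2.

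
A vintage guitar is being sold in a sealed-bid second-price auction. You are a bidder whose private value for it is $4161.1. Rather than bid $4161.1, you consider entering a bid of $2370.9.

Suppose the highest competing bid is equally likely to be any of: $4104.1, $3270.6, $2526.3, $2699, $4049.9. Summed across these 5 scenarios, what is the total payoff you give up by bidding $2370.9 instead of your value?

The deviation costs you only when the competing bid falls strictly between $2370.9 and $4161.1; elsewhere both bids give the same outcome.
$4104.1: truthful payoff $57, deviation payoff $0 → loss $57.
$3270.6: truthful payoff $890.5, deviation payoff $0 → loss $890.5.
$2526.3: truthful payoff $1634.8, deviation payoff $0 → loss $1634.8.
$2699: truthful payoff $1462.1, deviation payoff $0 → loss $1462.1.
$4049.9: truthful payoff $111.2, deviation payoff $0 → loss $111.2.
Total loss = $57 + $890.5 + $1634.8 + $1462.1 + $111.2 = $4155.6.
In a second-price auction your bid sets only whether you win, not what you pay, so bidding your true value is weakly dominant.

$4155.6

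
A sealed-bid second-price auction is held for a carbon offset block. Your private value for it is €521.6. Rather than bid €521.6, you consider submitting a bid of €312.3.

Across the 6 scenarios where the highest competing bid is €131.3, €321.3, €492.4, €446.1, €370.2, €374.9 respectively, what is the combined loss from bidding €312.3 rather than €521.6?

€603.1

The deviation costs you only when the competing bid falls strictly between €312.3 and €521.6; elsewhere both bids give the same outcome.
€131.3: outcomes coincide → loss €0.
€321.3: truthful payoff €200.3, deviation payoff €0 → loss €200.3.
€492.4: truthful payoff €29.2, deviation payoff €0 → loss €29.2.
€446.1: truthful payoff €75.5, deviation payoff €0 → loss €75.5.
€370.2: truthful payoff €151.4, deviation payoff €0 → loss €151.4.
€374.9: truthful payoff €146.7, deviation payoff €0 → loss €146.7.
Total loss = €200.3 + €29.2 + €75.5 + €151.4 + €146.7 = €603.1.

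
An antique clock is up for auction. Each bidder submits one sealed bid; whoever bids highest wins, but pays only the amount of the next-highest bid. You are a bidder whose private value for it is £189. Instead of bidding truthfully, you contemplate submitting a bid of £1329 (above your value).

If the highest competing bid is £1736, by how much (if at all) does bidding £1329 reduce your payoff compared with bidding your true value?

Bidding your value £189: you lose (since £189 < £1736). Payoff £0.
Bidding £1329: you lose. Payoff £0.
Difference = £0 − £0 = £0; both bids lead to the same outcome because the competing bid is above both your value and your alternative bid.

£0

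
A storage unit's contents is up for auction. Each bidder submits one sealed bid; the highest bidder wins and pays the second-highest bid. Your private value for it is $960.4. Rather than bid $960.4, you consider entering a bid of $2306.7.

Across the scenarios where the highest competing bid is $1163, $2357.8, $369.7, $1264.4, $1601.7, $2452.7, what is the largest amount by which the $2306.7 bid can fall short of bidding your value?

$641.3

$1163: truthful gives $0, deviation gives −$202.6 → loss $202.6.
$2357.8: same outcome either way → loss $0.
$369.7: same outcome either way → loss $0.
$1264.4: truthful gives $0, deviation gives −$304 → loss $304.
$1601.7: truthful gives $0, deviation gives −$641.3 → loss $641.3.
$2452.7: same outcome either way → loss $0.
Maximum loss: $641.3.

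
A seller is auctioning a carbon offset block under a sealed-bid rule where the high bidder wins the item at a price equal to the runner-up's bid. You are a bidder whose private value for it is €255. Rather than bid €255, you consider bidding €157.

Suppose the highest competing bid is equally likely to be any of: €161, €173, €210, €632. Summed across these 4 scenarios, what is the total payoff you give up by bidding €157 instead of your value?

€221

The deviation costs you only when the competing bid falls strictly between €157 and €255; elsewhere both bids give the same outcome.
€161: truthful payoff €94, deviation payoff €0 → loss €94.
€173: truthful payoff €82, deviation payoff €0 → loss €82.
€210: truthful payoff €45, deviation payoff €0 → loss €45.
€632: outcomes coincide → loss €0.
Total loss = €94 + €82 + €45 = €221.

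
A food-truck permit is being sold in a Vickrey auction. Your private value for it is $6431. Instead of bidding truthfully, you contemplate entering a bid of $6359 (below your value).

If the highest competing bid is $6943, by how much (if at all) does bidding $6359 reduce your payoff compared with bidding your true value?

Bidding your value $6431: you lose (since $6431 < $6943). Payoff $0.
Bidding $6359: you lose. Payoff $0.
Difference = $0 − $0 = $0; both bids lead to the same outcome because the competing bid is above both your value and your alternative bid.
In a second-price auction your bid sets only whether you win, not what you pay, so bidding your true value is weakly dominant.

$0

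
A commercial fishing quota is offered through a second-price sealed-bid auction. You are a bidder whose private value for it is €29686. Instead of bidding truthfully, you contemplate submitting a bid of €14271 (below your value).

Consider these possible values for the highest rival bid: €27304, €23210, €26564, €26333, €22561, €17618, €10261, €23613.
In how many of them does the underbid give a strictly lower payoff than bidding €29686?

7

The deviation hurts exactly when the highest competing bid lies strictly between €14271 and €29686 — underbidding then forfeits a profitable win.
€27304: inside the interval → strictly worse (loss €2382).
€23210: inside the interval → strictly worse (loss €6476).
€26564: inside the interval → strictly worse (loss €3122).
€26333: inside the interval → strictly worse (loss €3353).
€22561: inside the interval → strictly worse (loss €7125).
€17618: inside the interval → strictly worse (loss €12068).
€10261: below both → same outcome either way.
€23613: inside the interval → strictly worse (loss €6073).
Count: 7.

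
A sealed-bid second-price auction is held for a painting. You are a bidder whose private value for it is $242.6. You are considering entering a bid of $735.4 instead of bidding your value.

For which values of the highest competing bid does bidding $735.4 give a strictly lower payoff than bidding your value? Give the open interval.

If the competing bid is below $242.6, both bids win at the same price — no difference.
If it is above $735.4, both bids lose — no difference.
If it lies strictly between $242.6 and $735.4, bidding your value loses (payoff 0) while bidding $735.4 wins at a price above your value (payoff negative).
So the deviation strictly hurts on the open interval ($242.6, $735.4).
Because the price is fixed by the runner-up's bid, deviating from your value can only change a good outcome into a bad one — never the reverse.

($242.6, $735.4)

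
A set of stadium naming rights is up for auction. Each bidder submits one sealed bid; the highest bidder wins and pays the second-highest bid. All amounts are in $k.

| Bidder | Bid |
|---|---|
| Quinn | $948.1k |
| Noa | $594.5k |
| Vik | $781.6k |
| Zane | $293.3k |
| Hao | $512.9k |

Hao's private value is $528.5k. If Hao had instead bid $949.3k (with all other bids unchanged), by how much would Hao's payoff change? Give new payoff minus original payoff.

−$419.6k

The highest bid among the other bidders is $948.1k; Hao's bid doesn't change that.
Original bid $512.9k: Hao is not highest (top rival bid is $948.1k); payoff $0k.
Alternative bid $949.3k: Hao is highest, pays the top rival bid $948.1k; payoff $528.5k − $948.1k = −$419.6k.
Change in payoff = −$419.6k − ($0k) = −$419.6k.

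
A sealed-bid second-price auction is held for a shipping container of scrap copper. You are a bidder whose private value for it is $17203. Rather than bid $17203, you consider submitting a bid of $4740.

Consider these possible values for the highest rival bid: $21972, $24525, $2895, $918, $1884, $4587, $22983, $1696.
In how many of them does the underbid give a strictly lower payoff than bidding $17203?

0

The deviation hurts exactly when the highest competing bid lies strictly between $4740 and $17203 — underbidding then forfeits a profitable win.
$21972: above both → same outcome either way.
$24525: above both → same outcome either way.
$2895: below both → same outcome either way.
$918: below both → same outcome either way.
$1884: below both → same outcome either way.
$4587: below both → same outcome either way.
$22983: above both → same outcome either way.
$1696: below both → same outcome either way.
Count: 0.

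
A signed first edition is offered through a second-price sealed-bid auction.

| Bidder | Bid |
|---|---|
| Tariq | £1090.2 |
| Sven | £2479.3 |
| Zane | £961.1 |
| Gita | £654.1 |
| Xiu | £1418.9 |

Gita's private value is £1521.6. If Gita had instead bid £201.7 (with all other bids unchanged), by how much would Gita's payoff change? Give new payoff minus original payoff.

£0

The highest bid among the other bidders is £2479.3; Gita's bid doesn't change that.
Original bid £654.1: Gita is not highest (top rival bid is £2479.3); payoff £0.
Alternative bid £201.7: Gita is not highest (top rival bid is £2479.3); payoff £0.
Change in payoff = £0 − (£0) = £0.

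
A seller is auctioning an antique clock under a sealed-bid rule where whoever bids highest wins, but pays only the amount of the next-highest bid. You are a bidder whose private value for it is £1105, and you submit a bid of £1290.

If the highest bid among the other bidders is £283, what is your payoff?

Your bid £1290 exceeds the highest competing bid £283, so you win.
In a second-price auction the winner pays the second-highest bid, £283.
Payoff = value − price = £1105 − £283 = £822.

£822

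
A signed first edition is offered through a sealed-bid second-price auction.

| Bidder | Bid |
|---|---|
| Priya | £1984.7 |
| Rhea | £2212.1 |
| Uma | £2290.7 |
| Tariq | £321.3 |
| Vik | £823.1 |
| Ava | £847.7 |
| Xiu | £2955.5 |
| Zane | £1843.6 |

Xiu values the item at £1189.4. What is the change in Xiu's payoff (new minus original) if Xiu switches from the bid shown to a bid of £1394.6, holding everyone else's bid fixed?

The highest bid among the other bidders is £2290.7; Xiu's bid doesn't change that.
Original bid £2955.5: Xiu is highest, pays the top rival bid £2290.7; payoff £1189.4 − £2290.7 = −£1101.3.
Alternative bid £1394.6: Xiu is not highest (top rival bid is £2290.7); payoff £0.
Change in payoff = £0 − (−£1101.3) = £1101.3.

£1101.3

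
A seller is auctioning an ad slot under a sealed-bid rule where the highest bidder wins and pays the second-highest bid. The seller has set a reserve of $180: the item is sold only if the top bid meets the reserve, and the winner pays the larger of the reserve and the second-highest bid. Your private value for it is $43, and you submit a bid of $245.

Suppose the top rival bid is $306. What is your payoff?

Your bid $245 is below the highest competing bid $306, so you lose. Payoff $0.

$0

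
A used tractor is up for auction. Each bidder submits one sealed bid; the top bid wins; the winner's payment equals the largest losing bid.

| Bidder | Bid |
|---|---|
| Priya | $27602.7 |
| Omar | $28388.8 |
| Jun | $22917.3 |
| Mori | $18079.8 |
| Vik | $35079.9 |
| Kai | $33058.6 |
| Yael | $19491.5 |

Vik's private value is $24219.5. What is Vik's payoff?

Highest bid: Vik at $35079.9, so Vik wins.
Second-highest bid: Kai at $33058.6 — that is the price the winner pays.
Vik's payoff = value − price = $24219.5 − $33058.6 = −$8839.1.

−$8839.1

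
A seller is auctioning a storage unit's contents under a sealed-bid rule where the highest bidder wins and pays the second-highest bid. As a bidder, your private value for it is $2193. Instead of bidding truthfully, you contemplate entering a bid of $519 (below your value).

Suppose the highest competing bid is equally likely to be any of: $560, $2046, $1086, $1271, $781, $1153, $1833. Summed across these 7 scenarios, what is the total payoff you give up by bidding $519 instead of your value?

The deviation costs you only when the competing bid falls strictly between $519 and $2193; elsewhere both bids give the same outcome.
$560: truthful payoff $1633, deviation payoff $0 → loss $1633.
$2046: truthful payoff $147, deviation payoff $0 → loss $147.
$1086: truthful payoff $1107, deviation payoff $0 → loss $1107.
$1271: truthful payoff $922, deviation payoff $0 → loss $922.
$781: truthful payoff $1412, deviation payoff $0 → loss $1412.
$1153: truthful payoff $1040, deviation payoff $0 → loss $1040.
$1833: truthful payoff $360, deviation payoff $0 → loss $360.
Total loss = $1633 + $147 + $1107 + $922 + $1412 + $1040 + $360 = $6621.
In a second-price auction your bid sets only whether you win, not what you pay, so bidding your true value is weakly dominant.

$6621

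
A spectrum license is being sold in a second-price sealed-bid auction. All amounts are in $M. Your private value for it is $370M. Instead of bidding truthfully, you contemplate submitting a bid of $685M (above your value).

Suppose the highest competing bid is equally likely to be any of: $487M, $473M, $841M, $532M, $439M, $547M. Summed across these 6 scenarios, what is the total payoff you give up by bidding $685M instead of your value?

The deviation costs you only when the competing bid falls strictly between $370M and $685M; elsewhere both bids give the same outcome.
$487M: truthful payoff $0M, deviation payoff −$117M → loss $117M.
$473M: truthful payoff $0M, deviation payoff −$103M → loss $103M.
$841M: outcomes coincide → loss $0M.
$532M: truthful payoff $0M, deviation payoff −$162M → loss $162M.
$439M: truthful payoff $0M, deviation payoff −$69M → loss $69M.
$547M: truthful payoff $0M, deviation payoff −$177M → loss $177M.
Total loss = $117M + $103M + $162M + $69M + $177M = $628M.

$628M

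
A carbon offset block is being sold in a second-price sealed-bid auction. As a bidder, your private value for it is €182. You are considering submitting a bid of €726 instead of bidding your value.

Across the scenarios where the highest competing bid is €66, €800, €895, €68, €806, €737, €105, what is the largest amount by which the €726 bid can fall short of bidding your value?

€0

€66: same outcome either way → loss €0.
€800: same outcome either way → loss €0.
€895: same outcome either way → loss €0.
€68: same outcome either way → loss €0.
€806: same outcome either way → loss €0.
€737: same outcome either way → loss €0.
€105: same outcome either way → loss €0.
Maximum loss: €0.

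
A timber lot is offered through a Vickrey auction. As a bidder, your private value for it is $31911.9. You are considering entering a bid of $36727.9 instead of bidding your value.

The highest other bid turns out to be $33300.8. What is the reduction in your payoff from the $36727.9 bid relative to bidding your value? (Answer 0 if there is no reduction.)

Bidding your value $31911.9: you lose (since $31911.9 < $33300.8). Payoff $0.
Bidding $36727.9: you win and pay $33300.8. Payoff $31911.9 − $33300.8 = −$1388.9.
The competing bid $33300.8 lies between your value and your inflated bid, so overbidding wins an item priced above your value.
Loss from deviating = $0 − (−$1388.9) = $1388.9.

$1388.9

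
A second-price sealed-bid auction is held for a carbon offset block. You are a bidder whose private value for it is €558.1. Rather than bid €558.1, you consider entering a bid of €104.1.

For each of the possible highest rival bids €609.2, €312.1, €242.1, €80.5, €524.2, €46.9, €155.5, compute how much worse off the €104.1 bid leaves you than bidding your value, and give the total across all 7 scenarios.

€998.5

The deviation costs you only when the competing bid falls strictly between €104.1 and €558.1; elsewhere both bids give the same outcome.
€609.2: outcomes coincide → loss €0.
€312.1: truthful payoff €246, deviation payoff €0 → loss €246.
€242.1: truthful payoff €316, deviation payoff €0 → loss €316.
€80.5: outcomes coincide → loss €0.
€524.2: truthful payoff €33.9, deviation payoff €0 → loss €33.9.
€46.9: outcomes coincide → loss €0.
€155.5: truthful payoff €402.6, deviation payoff €0 → loss €402.6.
Total loss = €246 + €316 + €33.9 + €402.6 = €998.5.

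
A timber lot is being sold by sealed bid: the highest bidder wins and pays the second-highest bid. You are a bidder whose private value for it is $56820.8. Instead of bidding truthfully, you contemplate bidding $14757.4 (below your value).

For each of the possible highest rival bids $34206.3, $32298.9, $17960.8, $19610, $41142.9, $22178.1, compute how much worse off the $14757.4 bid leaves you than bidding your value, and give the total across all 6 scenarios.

$173527.8

The deviation costs you only when the competing bid falls strictly between $14757.4 and $56820.8; elsewhere both bids give the same outcome.
$34206.3: truthful payoff $22614.5, deviation payoff $0 → loss $22614.5.
$32298.9: truthful payoff $24521.9, deviation payoff $0 → loss $24521.9.
$17960.8: truthful payoff $38860, deviation payoff $0 → loss $38860.
$19610: truthful payoff $37210.8, deviation payoff $0 → loss $37210.8.
$41142.9: truthful payoff $15677.9, deviation payoff $0 → loss $15677.9.
$22178.1: truthful payoff $34642.7, deviation payoff $0 → loss $34642.7.
Total loss = $22614.5 + $24521.9 + $38860 + $37210.8 + $15677.9 + $34642.7 = $173527.8.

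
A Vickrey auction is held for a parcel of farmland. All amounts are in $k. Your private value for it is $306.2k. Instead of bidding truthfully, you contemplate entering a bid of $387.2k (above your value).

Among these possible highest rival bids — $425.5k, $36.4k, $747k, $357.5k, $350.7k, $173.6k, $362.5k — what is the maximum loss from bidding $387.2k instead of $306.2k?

$425.5k: same outcome either way → loss $0k.
$36.4k: same outcome either way → loss $0k.
$747k: same outcome either way → loss $0k.
$357.5k: truthful gives $0k, deviation gives −$51.3k → loss $51.3k.
$350.7k: truthful gives $0k, deviation gives −$44.5k → loss $44.5k.
$173.6k: same outcome either way → loss $0k.
$362.5k: truthful gives $0k, deviation gives −$56.3k → loss $56.3k.
Maximum loss: $56.3k.

$56.3k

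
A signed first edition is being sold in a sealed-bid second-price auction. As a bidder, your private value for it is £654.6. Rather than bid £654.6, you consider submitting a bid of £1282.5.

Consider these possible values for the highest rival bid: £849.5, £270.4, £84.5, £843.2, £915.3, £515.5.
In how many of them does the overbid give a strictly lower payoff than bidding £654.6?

3

The deviation hurts exactly when the highest competing bid lies strictly between £654.6 and £1282.5 — overbidding then wins at a price above your value.
£849.5: inside the interval → strictly worse (loss £194.9).
£270.4: below both → same outcome either way.
£84.5: below both → same outcome either way.
£843.2: inside the interval → strictly worse (loss £188.6).
£915.3: inside the interval → strictly worse (loss £260.7).
£515.5: below both → same outcome either way.
Count: 3.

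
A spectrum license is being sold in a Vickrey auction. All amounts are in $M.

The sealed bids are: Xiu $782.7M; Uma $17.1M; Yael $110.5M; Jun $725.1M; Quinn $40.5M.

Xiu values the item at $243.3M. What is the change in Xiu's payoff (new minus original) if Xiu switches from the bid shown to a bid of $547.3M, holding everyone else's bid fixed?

$481.8M

The highest bid among the other bidders is $725.1M; Xiu's bid doesn't change that.
Original bid $782.7M: Xiu is highest, pays the top rival bid $725.1M; payoff $243.3M − $725.1M = −$481.8M.
Alternative bid $547.3M: Xiu is not highest (top rival bid is $725.1M); payoff $0M.
Change in payoff = $0M − (−$481.8M) = $481.8M.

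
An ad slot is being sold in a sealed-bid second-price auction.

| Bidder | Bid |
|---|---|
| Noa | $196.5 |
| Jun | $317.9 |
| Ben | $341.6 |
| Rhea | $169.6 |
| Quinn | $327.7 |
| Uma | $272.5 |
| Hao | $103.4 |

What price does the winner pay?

$327.7

Highest bid: Ben at $341.6, so Ben wins.
Second-highest bid: Quinn at $327.7 — that is the price the winner pays.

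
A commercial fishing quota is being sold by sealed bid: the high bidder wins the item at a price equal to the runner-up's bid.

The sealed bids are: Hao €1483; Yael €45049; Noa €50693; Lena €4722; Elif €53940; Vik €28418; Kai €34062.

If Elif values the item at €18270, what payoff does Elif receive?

−€32423

Highest bid: Elif at €53940, so Elif wins.
Second-highest bid: Noa at €50693 — that is the price the winner pays.
Elif's payoff = value − price = €18270 − €50693 = −€32423.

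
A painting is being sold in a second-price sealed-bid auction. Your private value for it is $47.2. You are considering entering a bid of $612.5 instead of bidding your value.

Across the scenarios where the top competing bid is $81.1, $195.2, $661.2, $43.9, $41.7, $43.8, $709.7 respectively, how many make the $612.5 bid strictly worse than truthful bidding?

The deviation hurts exactly when the highest competing bid lies strictly between $47.2 and $612.5 — overbidding then wins at a price above your value.
$81.1: inside the interval → strictly worse (loss $33.9).
$195.2: inside the interval → strictly worse (loss $148).
$661.2: above both → same outcome either way.
$43.9: below both → same outcome either way.
$41.7: below both → same outcome either way.
$43.8: below both → same outcome either way.
$709.7: above both → same outcome either way.
Count: 2.

2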